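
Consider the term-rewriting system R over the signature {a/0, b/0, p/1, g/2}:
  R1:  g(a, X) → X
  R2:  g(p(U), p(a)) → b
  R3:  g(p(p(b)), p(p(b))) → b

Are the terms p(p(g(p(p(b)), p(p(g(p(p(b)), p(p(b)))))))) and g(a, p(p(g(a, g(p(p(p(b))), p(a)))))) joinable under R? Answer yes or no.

yes — NF(t₁) = p(p(b)), NF(t₂) = p(p(b))

Reduce t₁ = p(p(g(p(p(b)), p(p(g(p(p(b)), p(p(b)))))))):
1. p(p(g(p(p(b)), p(p(g(p(p(b)), p(p(b))))))))  →  p(p(g(p(p(b)), p(p(b)))))   [R3 at 1.1.2.1.1]
2. p(p(g(p(p(b)), p(p(b)))))  →  p(p(b))   [R3 at 1.1]

Reduce t₂ = g(a, p(p(g(a, g(p(p(p(b))), p(a)))))):
1. g(a, p(p(g(a, g(p(p(p(b))), p(a))))))  →  p(p(g(a, g(p(p(p(b))), p(a)))))   [R1 at ε]
2. p(p(g(a, g(p(p(p(b))), p(a)))))  →  p(p(g(p(p(p(b))), p(a))))   [R1 at 1.1]
3. p(p(g(p(p(p(b))), p(a))))  →  p(p(b))   [R2 at 1.1]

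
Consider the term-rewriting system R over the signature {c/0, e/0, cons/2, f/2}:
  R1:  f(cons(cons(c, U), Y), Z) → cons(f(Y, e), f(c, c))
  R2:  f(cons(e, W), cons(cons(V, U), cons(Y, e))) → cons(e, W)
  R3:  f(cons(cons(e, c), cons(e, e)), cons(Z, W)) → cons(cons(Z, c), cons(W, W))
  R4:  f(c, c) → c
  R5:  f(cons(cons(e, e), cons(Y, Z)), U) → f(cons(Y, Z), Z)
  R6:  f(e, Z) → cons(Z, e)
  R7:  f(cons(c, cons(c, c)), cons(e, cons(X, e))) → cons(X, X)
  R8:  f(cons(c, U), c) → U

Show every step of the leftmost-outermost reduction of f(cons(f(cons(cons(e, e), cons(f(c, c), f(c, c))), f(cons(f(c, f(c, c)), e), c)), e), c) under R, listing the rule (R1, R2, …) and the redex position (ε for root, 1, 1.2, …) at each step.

1. f(cons(f(cons(cons(e, e), cons(f(c, c), f(c, c))), f(cons(f(c, f(c, c)), e), c)), e), c)  →  f(cons(f(cons(f(c, c), f(c, c)), f(c, c)), e), c)   [R5 at 1.1]
2. f(cons(f(cons(f(c, c), f(c, c)), f(c, c)), e), c)  →  f(cons(f(cons(c, f(c, c)), f(c, c)), e), c)   [R4 at 1.1.1.1]
3. f(cons(f(cons(c, f(c, c)), f(c, c)), e), c)  →  f(cons(f(cons(c, c), f(c, c)), e), c)   [R4 at 1.1.1.2]
4. f(cons(f(cons(c, c), f(c, c)), e), c)  →  f(cons(f(cons(c, c), c), e), c)   [R4 at 1.1.2]
5. f(cons(f(cons(c, c), c), e), c)  →  f(cons(c, e), c)   [R8 at 1.1]
6. f(cons(c, e), c)  →  e   [R8 at ε]

e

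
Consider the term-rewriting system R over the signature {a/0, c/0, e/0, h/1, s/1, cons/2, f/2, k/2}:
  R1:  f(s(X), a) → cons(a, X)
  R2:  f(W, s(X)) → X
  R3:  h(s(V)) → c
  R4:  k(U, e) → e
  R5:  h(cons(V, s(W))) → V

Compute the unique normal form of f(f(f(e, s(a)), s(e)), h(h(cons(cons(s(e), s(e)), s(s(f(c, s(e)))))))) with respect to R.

e

1. f(f(f(e, s(a)), s(e)), h(h(cons(cons(s(e), s(e)), s(s(f(c, s(e))))))))  →  f(e, h(h(cons(cons(s(e), s(e)), s(s(f(c, s(e))))))))   [R2 at 1]
2. f(e, h(h(cons(cons(s(e), s(e)), s(s(f(c, s(e))))))))  →  f(e, h(cons(s(e), s(e))))   [R5 at 2.1]
3. f(e, h(cons(s(e), s(e))))  →  f(e, s(e))   [R5 at 2]
4. f(e, s(e))  →  e   [R2 at ε]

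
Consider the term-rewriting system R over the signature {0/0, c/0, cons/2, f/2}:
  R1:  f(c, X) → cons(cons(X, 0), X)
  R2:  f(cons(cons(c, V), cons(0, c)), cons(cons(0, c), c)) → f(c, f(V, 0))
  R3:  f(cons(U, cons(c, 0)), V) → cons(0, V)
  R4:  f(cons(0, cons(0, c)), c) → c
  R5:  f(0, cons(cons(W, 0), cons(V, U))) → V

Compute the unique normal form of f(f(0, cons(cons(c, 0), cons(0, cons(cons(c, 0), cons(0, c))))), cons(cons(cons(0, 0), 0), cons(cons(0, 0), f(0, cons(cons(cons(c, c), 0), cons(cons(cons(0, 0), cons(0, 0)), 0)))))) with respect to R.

cons(0, 0)

1. f(f(0, cons(cons(c, 0), cons(0, cons(cons(c, 0), cons(0, c))))), cons(cons(cons(0, 0), 0), cons(cons(0, 0), f(0, cons(cons(cons(c, c), 0), cons(cons(cons(0, 0), cons(0, 0)), 0))))))  →  f(0, cons(cons(cons(0, 0), 0), cons(cons(0, 0), f(0, cons(cons(cons(c, c), 0), cons(cons(cons(0, 0), cons(0, 0)), 0))))))   [R5 at 1]
2. f(0, cons(cons(cons(0, 0), 0), cons(cons(0, 0), f(0, cons(cons(cons(c, c), 0), cons(cons(cons(0, 0), cons(0, 0)), 0))))))  →  cons(0, 0)   [R5 at ε]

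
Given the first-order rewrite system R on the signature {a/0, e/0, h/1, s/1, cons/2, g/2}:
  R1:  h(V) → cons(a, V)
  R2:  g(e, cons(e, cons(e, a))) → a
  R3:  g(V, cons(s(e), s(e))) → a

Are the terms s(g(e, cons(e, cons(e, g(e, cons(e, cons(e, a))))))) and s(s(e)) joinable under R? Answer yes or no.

Reduce t₁ = s(g(e, cons(e, cons(e, g(e, cons(e, cons(e, a))))))):
1. s(g(e, cons(e, cons(e, g(e, cons(e, cons(e, a)))))))  →  s(g(e, cons(e, cons(e, a))))   [R2 at 1.2.2.2]
2. s(g(e, cons(e, cons(e, a))))  →  s(a)   [R2 at 1]

Reduce t₂ = s(s(e)):

no — NF(t₁) = s(a), NF(t₂) = s(s(e))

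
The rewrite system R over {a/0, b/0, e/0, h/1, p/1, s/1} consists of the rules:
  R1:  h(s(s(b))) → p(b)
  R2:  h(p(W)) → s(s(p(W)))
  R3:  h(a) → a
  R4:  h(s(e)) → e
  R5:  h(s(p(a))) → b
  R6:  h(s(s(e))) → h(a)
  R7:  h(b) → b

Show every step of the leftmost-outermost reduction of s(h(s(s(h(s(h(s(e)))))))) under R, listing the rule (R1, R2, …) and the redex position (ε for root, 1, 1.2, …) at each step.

s(a)

1. s(h(s(s(h(s(h(s(e))))))))  →  s(h(s(s(h(s(e))))))   [R4 at 1.1.1.1.1.1]
2. s(h(s(s(h(s(e))))))  →  s(h(s(s(e))))   [R4 at 1.1.1.1]
3. s(h(s(s(e))))  →  s(h(a))   [R6 at 1]
4. s(h(a))  →  s(a)   [R3 at 1]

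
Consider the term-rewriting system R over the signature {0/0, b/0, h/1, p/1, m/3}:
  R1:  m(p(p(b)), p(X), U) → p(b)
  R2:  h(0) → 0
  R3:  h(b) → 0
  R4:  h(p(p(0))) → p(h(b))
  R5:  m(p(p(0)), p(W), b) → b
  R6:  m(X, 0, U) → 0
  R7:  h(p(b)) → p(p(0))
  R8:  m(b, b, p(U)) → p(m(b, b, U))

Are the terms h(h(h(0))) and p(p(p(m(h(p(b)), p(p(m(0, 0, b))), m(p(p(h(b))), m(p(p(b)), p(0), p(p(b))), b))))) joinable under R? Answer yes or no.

Reduce t₁ = h(h(h(0))):
1. h(h(h(0)))  →  h(h(0))   [R2 at 1.1]
2. h(h(0))  →  h(0)   [R2 at 1]
3. h(0)  →  0   [R2 at ε]

Reduce t₂ = p(p(p(m(h(p(b)), p(p(m(0, 0, b))), m(p(p(h(b))), m(p(p(b)), p(0), p(p(b))), b))))):
1. p(p(p(m(h(p(b)), p(p(m(0, 0, b))), m(p(p(h(b))), m(p(p(b)), p(0), p(p(b))), b)))))  →  p(p(p(m(p(p(0)), p(p(m(0, 0, b))), m(p(p(h(b))), m(p(p(b)), p(0), p(p(b))), b)))))   [R7 at 1.1.1.1]
2. p(p(p(m(p(p(0)), p(p(m(0, 0, b))), m(p(p(h(b))), m(p(p(b)), p(0), p(p(b))), b)))))  →  p(p(p(m(p(p(0)), p(p(0)), m(p(p(h(b))), m(p(p(b)), p(0), p(p(b))), b)))))   [R6 at 1.1.1.2.1.1]
3. p(p(p(m(p(p(0)), p(p(0)), m(p(p(h(b))), m(p(p(b)), p(0), p(p(b))), b)))))  →  p(p(p(m(p(p(0)), p(p(0)), m(p(p(0)), m(p(p(b)), p(0), p(p(b))), b)))))   [R3 at 1.1.1.3.1.1.1]
4. p(p(p(m(p(p(0)), p(p(0)), m(p(p(0)), m(p(p(b)), p(0), p(p(b))), b)))))  →  p(p(p(m(p(p(0)), p(p(0)), m(p(p(0)), p(b), b)))))   [R1 at 1.1.1.3.2]
5. p(p(p(m(p(p(0)), p(p(0)), m(p(p(0)), p(b), b)))))  →  p(p(p(m(p(p(0)), p(p(0)), b))))   [R5 at 1.1.1.3]
6. p(p(p(m(p(p(0)), p(p(0)), b))))  →  p(p(p(b)))   [R5 at 1.1.1]

no — NF(t₁) = 0, NF(t₂) = p(p(p(b)))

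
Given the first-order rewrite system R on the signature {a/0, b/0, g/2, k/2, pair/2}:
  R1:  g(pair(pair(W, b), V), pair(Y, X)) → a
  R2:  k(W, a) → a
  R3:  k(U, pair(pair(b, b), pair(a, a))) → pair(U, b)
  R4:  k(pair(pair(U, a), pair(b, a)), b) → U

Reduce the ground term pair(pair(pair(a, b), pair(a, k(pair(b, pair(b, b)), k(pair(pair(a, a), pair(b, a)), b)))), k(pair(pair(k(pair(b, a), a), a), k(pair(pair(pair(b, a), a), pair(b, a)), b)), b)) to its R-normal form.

1. pair(pair(pair(a, b), pair(a, k(pair(b, pair(b, b)), k(pair(pair(a, a), pair(b, a)), b)))), k(pair(pair(k(pair(b, a), a), a), k(pair(pair(pair(b, a), a), pair(b, a)), b)), b))  →  pair(pair(pair(a, b), pair(a, k(pair(b, pair(b, b)), a))), k(pair(pair(k(pair(b, a), a), a), k(pair(pair(pair(b, a), a), pair(b, a)), b)), b))   [R4 at 1.2.2.2]
2. pair(pair(pair(a, b), pair(a, k(pair(b, pair(b, b)), a))), k(pair(pair(k(pair(b, a), a), a), k(pair(pair(pair(b, a), a), pair(b, a)), b)), b))  →  pair(pair(pair(a, b), pair(a, a)), k(pair(pair(k(pair(b, a), a), a), k(pair(pair(pair(b, a), a), pair(b, a)), b)), b))   [R2 at 1.2.2]
3. pair(pair(pair(a, b), pair(a, a)), k(pair(pair(k(pair(b, a), a), a), k(pair(pair(pair(b, a), a), pair(b, a)), b)), b))  →  pair(pair(pair(a, b), pair(a, a)), k(pair(pair(a, a), k(pair(pair(pair(b, a), a), pair(b, a)), b)), b))   [R2 at 2.1.1.1]
4. pair(pair(pair(a, b), pair(a, a)), k(pair(pair(a, a), k(pair(pair(pair(b, a), a), pair(b, a)), b)), b))  →  pair(pair(pair(a, b), pair(a, a)), k(pair(pair(a, a), pair(b, a)), b))   [R4 at 2.1.2]
5. pair(pair(pair(a, b), pair(a, a)), k(pair(pair(a, a), pair(b, a)), b))  →  pair(pair(pair(a, b), pair(a, a)), a)   [R4 at 2]

pair(pair(pair(a, b), pair(a, a)), a)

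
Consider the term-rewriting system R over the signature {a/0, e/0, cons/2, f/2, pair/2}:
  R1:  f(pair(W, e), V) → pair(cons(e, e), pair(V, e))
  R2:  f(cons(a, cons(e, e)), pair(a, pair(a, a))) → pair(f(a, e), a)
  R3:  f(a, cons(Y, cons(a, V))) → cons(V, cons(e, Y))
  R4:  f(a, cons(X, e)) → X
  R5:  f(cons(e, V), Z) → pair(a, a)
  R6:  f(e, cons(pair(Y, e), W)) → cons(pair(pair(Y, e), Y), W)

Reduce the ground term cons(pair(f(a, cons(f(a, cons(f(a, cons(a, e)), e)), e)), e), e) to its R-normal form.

cons(pair(a, e), e)

1. cons(pair(f(a, cons(f(a, cons(f(a, cons(a, e)), e)), e)), e), e)  →  cons(pair(f(a, cons(f(a, cons(a, e)), e)), e), e)   [R4 at 1.1]
2. cons(pair(f(a, cons(f(a, cons(a, e)), e)), e), e)  →  cons(pair(f(a, cons(a, e)), e), e)   [R4 at 1.1]
3. cons(pair(f(a, cons(a, e)), e), e)  →  cons(pair(a, e), e)   [R4 at 1.1]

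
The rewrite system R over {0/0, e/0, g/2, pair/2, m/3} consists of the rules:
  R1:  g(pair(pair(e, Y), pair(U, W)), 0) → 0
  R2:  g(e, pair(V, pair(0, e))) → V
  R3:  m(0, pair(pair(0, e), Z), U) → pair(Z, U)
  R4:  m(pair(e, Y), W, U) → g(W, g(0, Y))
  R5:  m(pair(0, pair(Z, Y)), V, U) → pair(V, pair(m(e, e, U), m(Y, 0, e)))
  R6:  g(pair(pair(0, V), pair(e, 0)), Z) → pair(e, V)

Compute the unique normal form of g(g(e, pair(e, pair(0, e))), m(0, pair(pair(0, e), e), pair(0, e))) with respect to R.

1. g(g(e, pair(e, pair(0, e))), m(0, pair(pair(0, e), e), pair(0, e)))  →  g(e, m(0, pair(pair(0, e), e), pair(0, e)))   [R2 at 1]
2. g(e, m(0, pair(pair(0, e), e), pair(0, e)))  →  g(e, pair(e, pair(0, e)))   [R3 at 2]
3. g(e, pair(e, pair(0, e)))  →  e   [R2 at ε]

e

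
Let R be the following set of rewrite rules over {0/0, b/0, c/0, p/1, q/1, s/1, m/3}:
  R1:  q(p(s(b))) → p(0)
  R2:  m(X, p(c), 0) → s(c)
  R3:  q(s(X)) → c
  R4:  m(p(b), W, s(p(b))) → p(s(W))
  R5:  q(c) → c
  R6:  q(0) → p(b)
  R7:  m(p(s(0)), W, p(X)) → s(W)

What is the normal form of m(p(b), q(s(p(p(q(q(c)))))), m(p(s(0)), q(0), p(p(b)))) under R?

1. m(p(b), q(s(p(p(q(q(c)))))), m(p(s(0)), q(0), p(p(b))))  →  m(p(b), c, m(p(s(0)), q(0), p(p(b))))   [R3 at 2]
2. m(p(b), c, m(p(s(0)), q(0), p(p(b))))  →  m(p(b), c, s(q(0)))   [R7 at 3]
3. m(p(b), c, s(q(0)))  →  m(p(b), c, s(p(b)))   [R6 at 3.1]
4. m(p(b), c, s(p(b)))  →  p(s(c))   [R4 at ε]

p(s(c))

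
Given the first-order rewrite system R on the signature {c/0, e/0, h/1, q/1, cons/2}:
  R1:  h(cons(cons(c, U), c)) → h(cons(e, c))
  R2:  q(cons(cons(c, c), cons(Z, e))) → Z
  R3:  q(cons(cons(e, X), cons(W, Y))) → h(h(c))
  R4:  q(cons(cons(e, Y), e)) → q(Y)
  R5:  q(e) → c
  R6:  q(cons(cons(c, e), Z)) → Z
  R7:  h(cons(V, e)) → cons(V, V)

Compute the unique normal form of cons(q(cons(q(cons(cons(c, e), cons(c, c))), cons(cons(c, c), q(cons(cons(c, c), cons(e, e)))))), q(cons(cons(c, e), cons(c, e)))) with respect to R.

cons(cons(c, c), cons(c, e))

1. cons(q(cons(q(cons(cons(c, e), cons(c, c))), cons(cons(c, c), q(cons(cons(c, c), cons(e, e)))))), q(cons(cons(c, e), cons(c, e))))  →  cons(q(cons(cons(c, c), cons(cons(c, c), q(cons(cons(c, c), cons(e, e)))))), q(cons(cons(c, e), cons(c, e))))   [R6 at 1.1.1]
2. cons(q(cons(cons(c, c), cons(cons(c, c), q(cons(cons(c, c), cons(e, e)))))), q(cons(cons(c, e), cons(c, e))))  →  cons(q(cons(cons(c, c), cons(cons(c, c), e))), q(cons(cons(c, e), cons(c, e))))   [R2 at 1.1.2.2]
3. cons(q(cons(cons(c, c), cons(cons(c, c), e))), q(cons(cons(c, e), cons(c, e))))  →  cons(cons(c, c), q(cons(cons(c, e), cons(c, e))))   [R2 at 1]
4. cons(cons(c, c), q(cons(cons(c, e), cons(c, e))))  →  cons(cons(c, c), cons(c, e))   [R6 at 2]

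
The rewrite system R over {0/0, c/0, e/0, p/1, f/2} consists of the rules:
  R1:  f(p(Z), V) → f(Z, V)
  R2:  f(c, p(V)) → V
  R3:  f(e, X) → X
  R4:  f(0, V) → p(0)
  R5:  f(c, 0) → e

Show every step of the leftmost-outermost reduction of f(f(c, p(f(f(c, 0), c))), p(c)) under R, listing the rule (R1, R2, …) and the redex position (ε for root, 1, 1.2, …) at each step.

c

1. f(f(c, p(f(f(c, 0), c))), p(c))  →  f(f(f(c, 0), c), p(c))   [R2 at 1]
2. f(f(f(c, 0), c), p(c))  →  f(f(e, c), p(c))   [R5 at 1.1]
3. f(f(e, c), p(c))  →  f(c, p(c))   [R3 at 1]
4. f(c, p(c))  →  c   [R2 at ε]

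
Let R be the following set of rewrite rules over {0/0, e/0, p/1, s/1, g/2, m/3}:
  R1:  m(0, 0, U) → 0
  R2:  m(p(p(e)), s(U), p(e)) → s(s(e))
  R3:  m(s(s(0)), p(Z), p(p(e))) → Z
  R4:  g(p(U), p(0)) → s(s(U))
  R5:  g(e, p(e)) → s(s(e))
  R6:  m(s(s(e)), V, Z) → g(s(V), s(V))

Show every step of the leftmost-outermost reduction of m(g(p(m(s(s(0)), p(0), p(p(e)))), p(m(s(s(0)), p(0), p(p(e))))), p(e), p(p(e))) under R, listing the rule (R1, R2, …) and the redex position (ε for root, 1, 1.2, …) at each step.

e

1. m(g(p(m(s(s(0)), p(0), p(p(e)))), p(m(s(s(0)), p(0), p(p(e))))), p(e), p(p(e)))  →  m(g(p(0), p(m(s(s(0)), p(0), p(p(e))))), p(e), p(p(e)))   [R3 at 1.1.1]
2. m(g(p(0), p(m(s(s(0)), p(0), p(p(e))))), p(e), p(p(e)))  →  m(g(p(0), p(0)), p(e), p(p(e)))   [R3 at 1.2.1]
3. m(g(p(0), p(0)), p(e), p(p(e)))  →  m(s(s(0)), p(e), p(p(e)))   [R4 at 1]
4. m(s(s(0)), p(e), p(p(e)))  →  e   [R3 at ε]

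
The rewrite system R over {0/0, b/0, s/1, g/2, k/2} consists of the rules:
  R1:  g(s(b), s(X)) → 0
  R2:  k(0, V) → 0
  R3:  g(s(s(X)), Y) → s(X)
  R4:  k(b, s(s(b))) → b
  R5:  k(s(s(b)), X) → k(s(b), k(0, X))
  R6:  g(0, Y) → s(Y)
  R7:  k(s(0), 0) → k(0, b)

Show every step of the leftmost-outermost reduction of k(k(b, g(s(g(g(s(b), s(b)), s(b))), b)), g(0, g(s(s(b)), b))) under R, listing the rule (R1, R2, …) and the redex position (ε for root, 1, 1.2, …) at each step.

1. k(k(b, g(s(g(g(s(b), s(b)), s(b))), b)), g(0, g(s(s(b)), b)))  →  k(k(b, g(s(g(0, s(b))), b)), g(0, g(s(s(b)), b)))   [R1 at 1.2.1.1.1]
2. k(k(b, g(s(g(0, s(b))), b)), g(0, g(s(s(b)), b)))  →  k(k(b, g(s(s(s(b))), b)), g(0, g(s(s(b)), b)))   [R6 at 1.2.1.1]
3. k(k(b, g(s(s(s(b))), b)), g(0, g(s(s(b)), b)))  →  k(k(b, s(s(b))), g(0, g(s(s(b)), b)))   [R3 at 1.2]
4. k(k(b, s(s(b))), g(0, g(s(s(b)), b)))  →  k(b, g(0, g(s(s(b)), b)))   [R4 at 1]
5. k(b, g(0, g(s(s(b)), b)))  →  k(b, s(g(s(s(b)), b)))   [R6 at 2]
6. k(b, s(g(s(s(b)), b)))  →  k(b, s(s(b)))   [R3 at 2.1]
7. k(b, s(s(b)))  →  b   [R4 at ε]

b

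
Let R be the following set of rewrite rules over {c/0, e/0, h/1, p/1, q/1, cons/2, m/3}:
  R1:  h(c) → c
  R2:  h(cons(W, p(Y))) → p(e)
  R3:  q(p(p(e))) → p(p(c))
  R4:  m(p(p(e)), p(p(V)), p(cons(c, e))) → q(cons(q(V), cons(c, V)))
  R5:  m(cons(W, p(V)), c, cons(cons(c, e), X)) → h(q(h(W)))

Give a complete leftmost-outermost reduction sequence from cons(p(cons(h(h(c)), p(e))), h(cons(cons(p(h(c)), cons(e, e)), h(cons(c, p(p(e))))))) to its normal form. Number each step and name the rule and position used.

cons(p(cons(c, p(e))), p(e))

1. cons(p(cons(h(h(c)), p(e))), h(cons(cons(p(h(c)), cons(e, e)), h(cons(c, p(p(e)))))))  →  cons(p(cons(h(c), p(e))), h(cons(cons(p(h(c)), cons(e, e)), h(cons(c, p(p(e)))))))   [R1 at 1.1.1.1]
2. cons(p(cons(h(c), p(e))), h(cons(cons(p(h(c)), cons(e, e)), h(cons(c, p(p(e)))))))  →  cons(p(cons(c, p(e))), h(cons(cons(p(h(c)), cons(e, e)), h(cons(c, p(p(e)))))))   [R1 at 1.1.1]
3. cons(p(cons(c, p(e))), h(cons(cons(p(h(c)), cons(e, e)), h(cons(c, p(p(e)))))))  →  cons(p(cons(c, p(e))), h(cons(cons(p(c), cons(e, e)), h(cons(c, p(p(e)))))))   [R1 at 2.1.1.1.1]
4. cons(p(cons(c, p(e))), h(cons(cons(p(c), cons(e, e)), h(cons(c, p(p(e)))))))  →  cons(p(cons(c, p(e))), h(cons(cons(p(c), cons(e, e)), p(e))))   [R2 at 2.1.2]
5. cons(p(cons(c, p(e))), h(cons(cons(p(c), cons(e, e)), p(e))))  →  cons(p(cons(c, p(e))), p(e))   [R2 at 2]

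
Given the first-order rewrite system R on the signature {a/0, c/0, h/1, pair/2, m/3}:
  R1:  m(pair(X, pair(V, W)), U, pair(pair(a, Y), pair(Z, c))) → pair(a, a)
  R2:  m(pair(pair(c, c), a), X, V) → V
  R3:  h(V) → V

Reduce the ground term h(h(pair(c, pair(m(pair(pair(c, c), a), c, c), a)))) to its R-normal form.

1. h(h(pair(c, pair(m(pair(pair(c, c), a), c, c), a))))  →  h(pair(c, pair(m(pair(pair(c, c), a), c, c), a)))   [R3 at ε]
2. h(pair(c, pair(m(pair(pair(c, c), a), c, c), a)))  →  pair(c, pair(m(pair(pair(c, c), a), c, c), a))   [R3 at ε]
3. pair(c, pair(m(pair(pair(c, c), a), c, c), a))  →  pair(c, pair(c, a))   [R2 at 2.1]

pair(c, pair(c, a))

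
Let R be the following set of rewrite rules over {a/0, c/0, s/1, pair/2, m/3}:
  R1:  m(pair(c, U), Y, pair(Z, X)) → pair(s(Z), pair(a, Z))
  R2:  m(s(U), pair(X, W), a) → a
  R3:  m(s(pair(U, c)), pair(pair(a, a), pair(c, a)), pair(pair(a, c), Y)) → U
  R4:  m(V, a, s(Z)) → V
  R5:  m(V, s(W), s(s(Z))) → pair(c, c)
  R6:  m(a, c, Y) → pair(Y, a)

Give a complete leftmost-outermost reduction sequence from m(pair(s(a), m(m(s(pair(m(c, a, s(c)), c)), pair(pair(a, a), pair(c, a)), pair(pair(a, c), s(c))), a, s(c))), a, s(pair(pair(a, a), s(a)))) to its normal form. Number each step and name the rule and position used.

1. m(pair(s(a), m(m(s(pair(m(c, a, s(c)), c)), pair(pair(a, a), pair(c, a)), pair(pair(a, c), s(c))), a, s(c))), a, s(pair(pair(a, a), s(a))))  →  pair(s(a), m(m(s(pair(m(c, a, s(c)), c)), pair(pair(a, a), pair(c, a)), pair(pair(a, c), s(c))), a, s(c)))   [R4 at ε]
2. pair(s(a), m(m(s(pair(m(c, a, s(c)), c)), pair(pair(a, a), pair(c, a)), pair(pair(a, c), s(c))), a, s(c)))  →  pair(s(a), m(s(pair(m(c, a, s(c)), c)), pair(pair(a, a), pair(c, a)), pair(pair(a, c), s(c))))   [R4 at 2]
3. pair(s(a), m(s(pair(m(c, a, s(c)), c)), pair(pair(a, a), pair(c, a)), pair(pair(a, c), s(c))))  →  pair(s(a), m(c, a, s(c)))   [R3 at 2]
4. pair(s(a), m(c, a, s(c)))  →  pair(s(a), c)   [R4 at 2]

pair(s(a), c)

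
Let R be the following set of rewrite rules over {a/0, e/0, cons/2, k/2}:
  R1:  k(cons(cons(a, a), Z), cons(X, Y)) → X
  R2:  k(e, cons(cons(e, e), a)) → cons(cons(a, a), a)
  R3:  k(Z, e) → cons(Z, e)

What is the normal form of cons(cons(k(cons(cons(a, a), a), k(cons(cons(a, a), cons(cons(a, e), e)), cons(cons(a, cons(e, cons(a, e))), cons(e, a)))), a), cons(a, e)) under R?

1. cons(cons(k(cons(cons(a, a), a), k(cons(cons(a, a), cons(cons(a, e), e)), cons(cons(a, cons(e, cons(a, e))), cons(e, a)))), a), cons(a, e))  →  cons(cons(k(cons(cons(a, a), a), cons(a, cons(e, cons(a, e)))), a), cons(a, e))   [R1 at 1.1.2]
2. cons(cons(k(cons(cons(a, a), a), cons(a, cons(e, cons(a, e)))), a), cons(a, e))  →  cons(cons(a, a), cons(a, e))   [R1 at 1.1]

cons(cons(a, a), cons(a, e))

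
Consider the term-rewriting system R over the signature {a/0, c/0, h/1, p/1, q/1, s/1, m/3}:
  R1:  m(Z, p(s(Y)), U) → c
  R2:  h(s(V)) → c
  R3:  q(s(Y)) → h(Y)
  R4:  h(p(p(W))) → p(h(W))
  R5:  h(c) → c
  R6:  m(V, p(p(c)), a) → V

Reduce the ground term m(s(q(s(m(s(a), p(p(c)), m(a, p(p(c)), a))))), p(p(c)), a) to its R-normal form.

s(c)

1. m(s(q(s(m(s(a), p(p(c)), m(a, p(p(c)), a))))), p(p(c)), a)  →  s(q(s(m(s(a), p(p(c)), m(a, p(p(c)), a)))))   [R6 at ε]
2. s(q(s(m(s(a), p(p(c)), m(a, p(p(c)), a)))))  →  s(h(m(s(a), p(p(c)), m(a, p(p(c)), a))))   [R3 at 1]
3. s(h(m(s(a), p(p(c)), m(a, p(p(c)), a))))  →  s(h(m(s(a), p(p(c)), a)))   [R6 at 1.1.3]
4. s(h(m(s(a), p(p(c)), a)))  →  s(h(s(a)))   [R6 at 1.1]
5. s(h(s(a)))  →  s(c)   [R2 at 1]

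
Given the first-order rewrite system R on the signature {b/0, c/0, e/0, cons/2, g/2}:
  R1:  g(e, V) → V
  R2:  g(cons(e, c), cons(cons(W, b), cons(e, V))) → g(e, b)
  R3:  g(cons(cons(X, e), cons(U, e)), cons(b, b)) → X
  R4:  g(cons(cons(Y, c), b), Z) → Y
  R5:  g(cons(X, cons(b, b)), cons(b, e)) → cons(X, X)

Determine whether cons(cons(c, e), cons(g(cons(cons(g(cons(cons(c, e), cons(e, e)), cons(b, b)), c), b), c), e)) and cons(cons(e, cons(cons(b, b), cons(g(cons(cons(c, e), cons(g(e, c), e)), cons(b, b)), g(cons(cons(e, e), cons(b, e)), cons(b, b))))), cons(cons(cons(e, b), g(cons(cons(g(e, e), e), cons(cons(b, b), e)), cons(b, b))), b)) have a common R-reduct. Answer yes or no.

Reduce t₁ = cons(cons(c, e), cons(g(cons(cons(g(cons(cons(c, e), cons(e, e)), cons(b, b)), c), b), c), e)):
1. cons(cons(c, e), cons(g(cons(cons(g(cons(cons(c, e), cons(e, e)), cons(b, b)), c), b), c), e))  →  cons(cons(c, e), cons(g(cons(cons(c, e), cons(e, e)), cons(b, b)), e))   [R4 at 2.1]
2. cons(cons(c, e), cons(g(cons(cons(c, e), cons(e, e)), cons(b, b)), e))  →  cons(cons(c, e), cons(c, e))   [R3 at 2.1]

Reduce t₂ = cons(cons(e, cons(cons(b, b), cons(g(cons(cons(c, e), cons(g(e, c), e)), cons(b, b)), g(cons(cons(e, e), cons(b, e)), cons(b, b))))), cons(cons(cons(e, b), g(cons(cons(g(e, e), e), cons(cons(b, b), e)), cons(b, b))), b)):
1. cons(cons(e, cons(cons(b, b), cons(g(cons(cons(c, e), cons(g(e, c), e)), cons(b, b)), g(cons(cons(e, e), cons(b, e)), cons(b, b))))), cons(cons(cons(e, b), g(cons(cons(g(e, e), e), cons(cons(b, b), e)), cons(b, b))), b))  →  cons(cons(e, cons(cons(b, b), cons(c, g(cons(cons(e, e), cons(b, e)), cons(b, b))))), cons(cons(cons(e, b), g(cons(cons(g(e, e), e), cons(cons(b, b), e)), cons(b, b))), b))   [R3 at 1.2.2.1]
2. cons(cons(e, cons(cons(b, b), cons(c, g(cons(cons(e, e), cons(b, e)), cons(b, b))))), cons(cons(cons(e, b), g(cons(cons(g(e, e), e), cons(cons(b, b), e)), cons(b, b))), b))  →  cons(cons(e, cons(cons(b, b), cons(c, e))), cons(cons(cons(e, b), g(cons(cons(g(e, e), e), cons(cons(b, b), e)), cons(b, b))), b))   [R3 at 1.2.2.2]
3. cons(cons(e, cons(cons(b, b), cons(c, e))), cons(cons(cons(e, b), g(cons(cons(g(e, e), e), cons(cons(b, b), e)), cons(b, b))), b))  →  cons(cons(e, cons(cons(b, b), cons(c, e))), cons(cons(cons(e, b), g(e, e)), b))   [R3 at 2.1.2]
4. cons(cons(e, cons(cons(b, b), cons(c, e))), cons(cons(cons(e, b), g(e, e)), b))  →  cons(cons(e, cons(cons(b, b), cons(c, e))), cons(cons(cons(e, b), e), b))   [R1 at 2.1.2]

no — NF(t₁) = cons(cons(c, e), cons(c, e)), NF(t₂) = cons(cons(e, cons(cons(b, b), cons(c, e))), cons(cons(cons(e, b), e), b))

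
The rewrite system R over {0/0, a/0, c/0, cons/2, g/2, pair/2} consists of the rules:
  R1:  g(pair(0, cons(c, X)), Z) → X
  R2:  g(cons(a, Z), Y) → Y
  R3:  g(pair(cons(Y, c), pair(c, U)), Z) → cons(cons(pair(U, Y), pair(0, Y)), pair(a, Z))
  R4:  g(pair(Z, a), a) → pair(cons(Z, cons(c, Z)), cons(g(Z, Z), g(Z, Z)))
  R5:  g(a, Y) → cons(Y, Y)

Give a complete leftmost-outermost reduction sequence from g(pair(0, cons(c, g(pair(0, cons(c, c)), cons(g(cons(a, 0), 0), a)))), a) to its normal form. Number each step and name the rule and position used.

1. g(pair(0, cons(c, g(pair(0, cons(c, c)), cons(g(cons(a, 0), 0), a)))), a)  →  g(pair(0, cons(c, c)), cons(g(cons(a, 0), 0), a))   [R1 at ε]
2. g(pair(0, cons(c, c)), cons(g(cons(a, 0), 0), a))  →  c   [R1 at ε]

c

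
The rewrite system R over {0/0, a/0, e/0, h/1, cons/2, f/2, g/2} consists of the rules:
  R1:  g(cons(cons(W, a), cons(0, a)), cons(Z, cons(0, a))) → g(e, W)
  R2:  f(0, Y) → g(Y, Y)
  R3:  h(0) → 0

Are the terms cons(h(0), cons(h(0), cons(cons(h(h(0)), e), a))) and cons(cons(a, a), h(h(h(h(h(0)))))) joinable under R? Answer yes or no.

Reduce t₁ = cons(h(0), cons(h(0), cons(cons(h(h(0)), e), a))):
1. cons(h(0), cons(h(0), cons(cons(h(h(0)), e), a)))  →  cons(0, cons(h(0), cons(cons(h(h(0)), e), a)))   [R3 at 1]
2. cons(0, cons(h(0), cons(cons(h(h(0)), e), a)))  →  cons(0, cons(0, cons(cons(h(h(0)), e), a)))   [R3 at 2.1]
3. cons(0, cons(0, cons(cons(h(h(0)), e), a)))  →  cons(0, cons(0, cons(cons(h(0), e), a)))   [R3 at 2.2.1.1.1]
4. cons(0, cons(0, cons(cons(h(0), e), a)))  →  cons(0, cons(0, cons(cons(0, e), a)))   [R3 at 2.2.1.1]

Reduce t₂ = cons(cons(a, a), h(h(h(h(h(0)))))):
1. cons(cons(a, a), h(h(h(h(h(0))))))  →  cons(cons(a, a), h(h(h(h(0)))))   [R3 at 2.1.1.1.1]
2. cons(cons(a, a), h(h(h(h(0)))))  →  cons(cons(a, a), h(h(h(0))))   [R3 at 2.1.1.1]
3. cons(cons(a, a), h(h(h(0))))  →  cons(cons(a, a), h(h(0)))   [R3 at 2.1.1]
4. cons(cons(a, a), h(h(0)))  →  cons(cons(a, a), h(0))   [R3 at 2.1]
5. cons(cons(a, a), h(0))  →  cons(cons(a, a), 0)   [R3 at 2]

no — NF(t₁) = cons(0, cons(0, cons(cons(0, e), a))), NF(t₂) = cons(cons(a, a), 0)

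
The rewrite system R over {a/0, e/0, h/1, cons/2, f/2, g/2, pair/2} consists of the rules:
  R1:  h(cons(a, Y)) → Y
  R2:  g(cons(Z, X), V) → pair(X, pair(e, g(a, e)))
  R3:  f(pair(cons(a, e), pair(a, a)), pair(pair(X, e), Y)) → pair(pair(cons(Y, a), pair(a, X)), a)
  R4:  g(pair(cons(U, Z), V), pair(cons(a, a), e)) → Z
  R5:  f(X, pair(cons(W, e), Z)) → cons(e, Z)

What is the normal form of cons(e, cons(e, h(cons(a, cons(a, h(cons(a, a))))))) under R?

1. cons(e, cons(e, h(cons(a, cons(a, h(cons(a, a)))))))  →  cons(e, cons(e, cons(a, h(cons(a, a)))))   [R1 at 2.2]
2. cons(e, cons(e, cons(a, h(cons(a, a)))))  →  cons(e, cons(e, cons(a, a)))   [R1 at 2.2.2]

cons(e, cons(e, cons(a, a)))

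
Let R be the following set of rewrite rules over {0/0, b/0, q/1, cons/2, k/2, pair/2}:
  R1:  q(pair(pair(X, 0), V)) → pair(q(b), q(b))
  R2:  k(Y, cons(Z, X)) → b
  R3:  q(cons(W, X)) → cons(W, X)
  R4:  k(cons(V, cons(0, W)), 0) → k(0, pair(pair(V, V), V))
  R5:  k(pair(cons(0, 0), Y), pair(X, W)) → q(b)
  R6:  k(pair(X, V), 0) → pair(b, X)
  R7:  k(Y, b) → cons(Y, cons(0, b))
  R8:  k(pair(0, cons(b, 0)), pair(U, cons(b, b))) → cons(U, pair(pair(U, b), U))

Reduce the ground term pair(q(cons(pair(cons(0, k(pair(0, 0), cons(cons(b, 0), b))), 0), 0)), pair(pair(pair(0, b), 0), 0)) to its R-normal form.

pair(cons(pair(cons(0, b), 0), 0), pair(pair(pair(0, b), 0), 0))

1. pair(q(cons(pair(cons(0, k(pair(0, 0), cons(cons(b, 0), b))), 0), 0)), pair(pair(pair(0, b), 0), 0))  →  pair(cons(pair(cons(0, k(pair(0, 0), cons(cons(b, 0), b))), 0), 0), pair(pair(pair(0, b), 0), 0))   [R3 at 1]
2. pair(cons(pair(cons(0, k(pair(0, 0), cons(cons(b, 0), b))), 0), 0), pair(pair(pair(0, b), 0), 0))  →  pair(cons(pair(cons(0, b), 0), 0), pair(pair(pair(0, b), 0), 0))   [R2 at 1.1.1.2]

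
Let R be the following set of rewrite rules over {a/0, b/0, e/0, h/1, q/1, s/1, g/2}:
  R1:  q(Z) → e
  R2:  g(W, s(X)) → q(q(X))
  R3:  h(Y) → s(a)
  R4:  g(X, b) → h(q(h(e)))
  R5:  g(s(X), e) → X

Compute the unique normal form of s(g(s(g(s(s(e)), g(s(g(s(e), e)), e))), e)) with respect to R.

1. s(g(s(g(s(s(e)), g(s(g(s(e), e)), e))), e))  →  s(g(s(s(e)), g(s(g(s(e), e)), e)))   [R5 at 1]
2. s(g(s(s(e)), g(s(g(s(e), e)), e)))  →  s(g(s(s(e)), g(s(e), e)))   [R5 at 1.2]
3. s(g(s(s(e)), g(s(e), e)))  →  s(g(s(s(e)), e))   [R5 at 1.2]
4. s(g(s(s(e)), e))  →  s(s(e))   [R5 at 1]

s(s(e))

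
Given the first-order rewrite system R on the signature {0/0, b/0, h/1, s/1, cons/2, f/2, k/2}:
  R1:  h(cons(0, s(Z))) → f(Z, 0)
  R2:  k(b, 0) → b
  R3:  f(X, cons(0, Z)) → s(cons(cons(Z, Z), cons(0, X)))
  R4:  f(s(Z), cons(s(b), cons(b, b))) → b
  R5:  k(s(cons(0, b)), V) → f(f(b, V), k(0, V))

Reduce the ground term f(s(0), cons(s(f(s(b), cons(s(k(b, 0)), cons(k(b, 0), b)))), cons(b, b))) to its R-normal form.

1. f(s(0), cons(s(f(s(b), cons(s(k(b, 0)), cons(k(b, 0), b)))), cons(b, b)))  →  f(s(0), cons(s(f(s(b), cons(s(b), cons(k(b, 0), b)))), cons(b, b)))   [R2 at 2.1.1.2.1.1]
2. f(s(0), cons(s(f(s(b), cons(s(b), cons(k(b, 0), b)))), cons(b, b)))  →  f(s(0), cons(s(f(s(b), cons(s(b), cons(b, b)))), cons(b, b)))   [R2 at 2.1.1.2.2.1]
3. f(s(0), cons(s(f(s(b), cons(s(b), cons(b, b)))), cons(b, b)))  →  f(s(0), cons(s(b), cons(b, b)))   [R4 at 2.1.1]
4. f(s(0), cons(s(b), cons(b, b)))  →  b   [R4 at ε]

b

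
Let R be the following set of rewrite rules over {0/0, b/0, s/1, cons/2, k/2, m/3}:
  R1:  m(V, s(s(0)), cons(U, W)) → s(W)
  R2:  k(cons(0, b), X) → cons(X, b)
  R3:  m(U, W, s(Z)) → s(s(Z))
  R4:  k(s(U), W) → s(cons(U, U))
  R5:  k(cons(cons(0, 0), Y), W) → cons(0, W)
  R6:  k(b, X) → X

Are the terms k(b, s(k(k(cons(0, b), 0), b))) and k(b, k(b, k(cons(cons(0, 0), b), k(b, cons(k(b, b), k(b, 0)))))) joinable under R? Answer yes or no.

Reduce t₁ = k(b, s(k(k(cons(0, b), 0), b))):
1. k(b, s(k(k(cons(0, b), 0), b)))  →  s(k(k(cons(0, b), 0), b))   [R6 at ε]
2. s(k(k(cons(0, b), 0), b))  →  s(k(cons(0, b), b))   [R2 at 1.1]
3. s(k(cons(0, b), b))  →  s(cons(b, b))   [R2 at 1]

Reduce t₂ = k(b, k(b, k(cons(cons(0, 0), b), k(b, cons(k(b, b), k(b, 0)))))):
1. k(b, k(b, k(cons(cons(0, 0), b), k(b, cons(k(b, b), k(b, 0))))))  →  k(b, k(cons(cons(0, 0), b), k(b, cons(k(b, b), k(b, 0)))))   [R6 at ε]
2. k(b, k(cons(cons(0, 0), b), k(b, cons(k(b, b), k(b, 0)))))  →  k(cons(cons(0, 0), b), k(b, cons(k(b, b), k(b, 0))))   [R6 at ε]
3. k(cons(cons(0, 0), b), k(b, cons(k(b, b), k(b, 0))))  →  cons(0, k(b, cons(k(b, b), k(b, 0))))   [R5 at ε]
4. cons(0, k(b, cons(k(b, b), k(b, 0))))  →  cons(0, cons(k(b, b), k(b, 0)))   [R6 at 2]
5. cons(0, cons(k(b, b), k(b, 0)))  →  cons(0, cons(b, k(b, 0)))   [R6 at 2.1]
6. cons(0, cons(b, k(b, 0)))  →  cons(0, cons(b, 0))   [R6 at 2.2]

no — NF(t₁) = s(cons(b, b)), NF(t₂) = cons(0, cons(b, 0))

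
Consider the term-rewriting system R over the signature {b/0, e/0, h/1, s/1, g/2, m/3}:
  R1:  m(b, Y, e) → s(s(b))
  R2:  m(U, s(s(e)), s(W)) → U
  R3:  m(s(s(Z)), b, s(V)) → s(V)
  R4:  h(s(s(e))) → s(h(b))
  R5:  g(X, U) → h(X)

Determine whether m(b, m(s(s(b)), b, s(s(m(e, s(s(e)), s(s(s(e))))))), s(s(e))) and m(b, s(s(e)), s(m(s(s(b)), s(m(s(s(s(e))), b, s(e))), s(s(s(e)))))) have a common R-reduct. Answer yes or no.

Reduce t₁ = m(b, m(s(s(b)), b, s(s(m(e, s(s(e)), s(s(s(e))))))), s(s(e))):
1. m(b, m(s(s(b)), b, s(s(m(e, s(s(e)), s(s(s(e))))))), s(s(e)))  →  m(b, s(s(m(e, s(s(e)), s(s(s(e)))))), s(s(e)))   [R3 at 2]
2. m(b, s(s(m(e, s(s(e)), s(s(s(e)))))), s(s(e)))  →  m(b, s(s(e)), s(s(e)))   [R2 at 2.1.1]
3. m(b, s(s(e)), s(s(e)))  →  b   [R2 at ε]

Reduce t₂ = m(b, s(s(e)), s(m(s(s(b)), s(m(s(s(s(e))), b, s(e))), s(s(s(e)))))):
1. m(b, s(s(e)), s(m(s(s(b)), s(m(s(s(s(e))), b, s(e))), s(s(s(e))))))  →  b   [R2 at ε]

yes — NF(t₁) = b, NF(t₂) = b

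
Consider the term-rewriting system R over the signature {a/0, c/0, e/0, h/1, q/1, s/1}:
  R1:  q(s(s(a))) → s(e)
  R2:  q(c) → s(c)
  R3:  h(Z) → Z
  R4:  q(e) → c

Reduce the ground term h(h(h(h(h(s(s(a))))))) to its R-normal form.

1. h(h(h(h(h(s(s(a)))))))  →  h(h(h(h(s(s(a))))))   [R3 at ε]
2. h(h(h(h(s(s(a))))))  →  h(h(h(s(s(a)))))   [R3 at ε]
3. h(h(h(s(s(a)))))  →  h(h(s(s(a))))   [R3 at ε]
4. h(h(s(s(a))))  →  h(s(s(a)))   [R3 at ε]
5. h(s(s(a)))  →  s(s(a))   [R3 at ε]

s(s(a))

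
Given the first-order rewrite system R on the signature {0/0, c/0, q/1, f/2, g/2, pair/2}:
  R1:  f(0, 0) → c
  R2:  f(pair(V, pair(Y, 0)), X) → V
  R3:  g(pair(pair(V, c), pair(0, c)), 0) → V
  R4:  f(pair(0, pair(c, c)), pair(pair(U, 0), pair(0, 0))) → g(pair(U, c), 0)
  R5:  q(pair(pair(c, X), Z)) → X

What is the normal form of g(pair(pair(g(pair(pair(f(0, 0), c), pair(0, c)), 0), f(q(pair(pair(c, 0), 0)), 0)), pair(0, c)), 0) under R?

1. g(pair(pair(g(pair(pair(f(0, 0), c), pair(0, c)), 0), f(q(pair(pair(c, 0), 0)), 0)), pair(0, c)), 0)  →  g(pair(pair(f(0, 0), f(q(pair(pair(c, 0), 0)), 0)), pair(0, c)), 0)   [R3 at 1.1.1]
2. g(pair(pair(f(0, 0), f(q(pair(pair(c, 0), 0)), 0)), pair(0, c)), 0)  →  g(pair(pair(c, f(q(pair(pair(c, 0), 0)), 0)), pair(0, c)), 0)   [R1 at 1.1.1]
3. g(pair(pair(c, f(q(pair(pair(c, 0), 0)), 0)), pair(0, c)), 0)  →  g(pair(pair(c, f(0, 0)), pair(0, c)), 0)   [R5 at 1.1.2.1]
4. g(pair(pair(c, f(0, 0)), pair(0, c)), 0)  →  g(pair(pair(c, c), pair(0, c)), 0)   [R1 at 1.1.2]
5. g(pair(pair(c, c), pair(0, c)), 0)  →  c   [R3 at ε]

c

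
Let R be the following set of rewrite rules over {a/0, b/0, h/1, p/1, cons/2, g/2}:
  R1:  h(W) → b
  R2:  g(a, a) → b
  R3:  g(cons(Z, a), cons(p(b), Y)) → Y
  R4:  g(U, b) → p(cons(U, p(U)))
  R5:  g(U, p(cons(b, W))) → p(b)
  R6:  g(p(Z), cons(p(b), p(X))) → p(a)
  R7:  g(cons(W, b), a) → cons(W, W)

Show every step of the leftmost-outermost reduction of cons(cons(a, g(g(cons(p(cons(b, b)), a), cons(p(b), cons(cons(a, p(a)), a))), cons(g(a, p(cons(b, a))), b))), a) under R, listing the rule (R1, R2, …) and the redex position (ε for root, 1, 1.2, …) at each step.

1. cons(cons(a, g(g(cons(p(cons(b, b)), a), cons(p(b), cons(cons(a, p(a)), a))), cons(g(a, p(cons(b, a))), b))), a)  →  cons(cons(a, g(cons(cons(a, p(a)), a), cons(g(a, p(cons(b, a))), b))), a)   [R3 at 1.2.1]
2. cons(cons(a, g(cons(cons(a, p(a)), a), cons(g(a, p(cons(b, a))), b))), a)  →  cons(cons(a, g(cons(cons(a, p(a)), a), cons(p(b), b))), a)   [R5 at 1.2.2.1]
3. cons(cons(a, g(cons(cons(a, p(a)), a), cons(p(b), b))), a)  →  cons(cons(a, b), a)   [R3 at 1.2]

cons(cons(a, b), a)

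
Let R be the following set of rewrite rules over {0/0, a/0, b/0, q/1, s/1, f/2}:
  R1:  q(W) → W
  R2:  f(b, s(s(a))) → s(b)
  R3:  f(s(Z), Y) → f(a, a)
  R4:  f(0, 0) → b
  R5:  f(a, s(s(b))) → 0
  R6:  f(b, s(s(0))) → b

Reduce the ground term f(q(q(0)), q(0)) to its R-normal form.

1. f(q(q(0)), q(0))  →  f(q(0), q(0))   [R1 at 1]
2. f(q(0), q(0))  →  f(0, q(0))   [R1 at 1]
3. f(0, q(0))  →  f(0, 0)   [R1 at 2]
4. f(0, 0)  →  b   [R4 at ε]

b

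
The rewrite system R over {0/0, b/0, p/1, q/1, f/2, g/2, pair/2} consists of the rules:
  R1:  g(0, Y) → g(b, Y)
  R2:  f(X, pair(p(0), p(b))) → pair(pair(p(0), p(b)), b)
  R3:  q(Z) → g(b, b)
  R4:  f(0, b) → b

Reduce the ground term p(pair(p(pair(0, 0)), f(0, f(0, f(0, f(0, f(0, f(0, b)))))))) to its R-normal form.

1. p(pair(p(pair(0, 0)), f(0, f(0, f(0, f(0, f(0, f(0, b))))))))  →  p(pair(p(pair(0, 0)), f(0, f(0, f(0, f(0, f(0, b)))))))   [R4 at 1.2.2.2.2.2.2]
2. p(pair(p(pair(0, 0)), f(0, f(0, f(0, f(0, f(0, b)))))))  →  p(pair(p(pair(0, 0)), f(0, f(0, f(0, f(0, b))))))   [R4 at 1.2.2.2.2.2]
3. p(pair(p(pair(0, 0)), f(0, f(0, f(0, f(0, b))))))  →  p(pair(p(pair(0, 0)), f(0, f(0, f(0, b)))))   [R4 at 1.2.2.2.2]
4. p(pair(p(pair(0, 0)), f(0, f(0, f(0, b)))))  →  p(pair(p(pair(0, 0)), f(0, f(0, b))))   [R4 at 1.2.2.2]
5. p(pair(p(pair(0, 0)), f(0, f(0, b))))  →  p(pair(p(pair(0, 0)), f(0, b)))   [R4 at 1.2.2]
6. p(pair(p(pair(0, 0)), f(0, b)))  →  p(pair(p(pair(0, 0)), b))   [R4 at 1.2]

p(pair(p(pair(0, 0)), b))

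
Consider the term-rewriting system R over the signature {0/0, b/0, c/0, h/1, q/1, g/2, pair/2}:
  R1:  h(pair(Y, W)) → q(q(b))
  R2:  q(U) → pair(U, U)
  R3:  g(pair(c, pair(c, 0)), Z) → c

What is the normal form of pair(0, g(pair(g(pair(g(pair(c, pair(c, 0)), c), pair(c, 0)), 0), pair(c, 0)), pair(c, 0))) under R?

pair(0, c)

1. pair(0, g(pair(g(pair(g(pair(c, pair(c, 0)), c), pair(c, 0)), 0), pair(c, 0)), pair(c, 0)))  →  pair(0, g(pair(g(pair(c, pair(c, 0)), 0), pair(c, 0)), pair(c, 0)))   [R3 at 2.1.1.1.1]
2. pair(0, g(pair(g(pair(c, pair(c, 0)), 0), pair(c, 0)), pair(c, 0)))  →  pair(0, g(pair(c, pair(c, 0)), pair(c, 0)))   [R3 at 2.1.1]
3. pair(0, g(pair(c, pair(c, 0)), pair(c, 0)))  →  pair(0, c)   [R3 at 2]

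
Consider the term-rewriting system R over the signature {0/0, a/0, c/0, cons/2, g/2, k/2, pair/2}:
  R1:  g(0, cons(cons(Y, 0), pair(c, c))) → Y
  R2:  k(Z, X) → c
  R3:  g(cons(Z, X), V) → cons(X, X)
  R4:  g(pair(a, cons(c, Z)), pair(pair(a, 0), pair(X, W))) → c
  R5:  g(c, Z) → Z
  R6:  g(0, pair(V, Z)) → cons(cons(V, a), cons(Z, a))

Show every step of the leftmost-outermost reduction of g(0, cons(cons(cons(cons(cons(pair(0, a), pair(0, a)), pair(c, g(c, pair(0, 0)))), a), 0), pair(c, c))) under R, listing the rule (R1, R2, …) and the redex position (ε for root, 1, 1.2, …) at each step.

cons(cons(cons(pair(0, a), pair(0, a)), pair(c, pair(0, 0))), a)

1. g(0, cons(cons(cons(cons(cons(pair(0, a), pair(0, a)), pair(c, g(c, pair(0, 0)))), a), 0), pair(c, c)))  →  cons(cons(cons(pair(0, a), pair(0, a)), pair(c, g(c, pair(0, 0)))), a)   [R1 at ε]
2. cons(cons(cons(pair(0, a), pair(0, a)), pair(c, g(c, pair(0, 0)))), a)  →  cons(cons(cons(pair(0, a), pair(0, a)), pair(c, pair(0, 0))), a)   [R5 at 1.2.2]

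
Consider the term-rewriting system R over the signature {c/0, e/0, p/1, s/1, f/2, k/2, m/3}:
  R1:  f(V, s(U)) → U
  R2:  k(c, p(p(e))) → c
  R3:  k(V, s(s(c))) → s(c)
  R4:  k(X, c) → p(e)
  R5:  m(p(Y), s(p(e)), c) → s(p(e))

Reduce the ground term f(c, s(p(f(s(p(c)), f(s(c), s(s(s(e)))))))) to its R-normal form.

1. f(c, s(p(f(s(p(c)), f(s(c), s(s(s(e))))))))  →  p(f(s(p(c)), f(s(c), s(s(s(e))))))   [R1 at ε]
2. p(f(s(p(c)), f(s(c), s(s(s(e))))))  →  p(f(s(p(c)), s(s(e))))   [R1 at 1.2]
3. p(f(s(p(c)), s(s(e))))  →  p(s(e))   [R1 at 1]

p(s(e))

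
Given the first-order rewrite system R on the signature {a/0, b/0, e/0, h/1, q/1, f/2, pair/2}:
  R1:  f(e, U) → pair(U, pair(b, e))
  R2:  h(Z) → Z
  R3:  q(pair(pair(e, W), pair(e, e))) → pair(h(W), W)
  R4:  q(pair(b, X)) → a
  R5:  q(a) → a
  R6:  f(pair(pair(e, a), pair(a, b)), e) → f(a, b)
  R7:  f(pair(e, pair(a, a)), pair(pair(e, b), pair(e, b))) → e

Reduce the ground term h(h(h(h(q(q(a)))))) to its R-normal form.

a

1. h(h(h(h(q(q(a))))))  →  h(h(h(q(q(a)))))   [R2 at ε]
2. h(h(h(q(q(a)))))  →  h(h(q(q(a))))   [R2 at ε]
3. h(h(q(q(a))))  →  h(q(q(a)))   [R2 at ε]
4. h(q(q(a)))  →  q(q(a))   [R2 at ε]
5. q(q(a))  →  q(a)   [R5 at 1]
6. q(a)  →  a   [R5 at ε]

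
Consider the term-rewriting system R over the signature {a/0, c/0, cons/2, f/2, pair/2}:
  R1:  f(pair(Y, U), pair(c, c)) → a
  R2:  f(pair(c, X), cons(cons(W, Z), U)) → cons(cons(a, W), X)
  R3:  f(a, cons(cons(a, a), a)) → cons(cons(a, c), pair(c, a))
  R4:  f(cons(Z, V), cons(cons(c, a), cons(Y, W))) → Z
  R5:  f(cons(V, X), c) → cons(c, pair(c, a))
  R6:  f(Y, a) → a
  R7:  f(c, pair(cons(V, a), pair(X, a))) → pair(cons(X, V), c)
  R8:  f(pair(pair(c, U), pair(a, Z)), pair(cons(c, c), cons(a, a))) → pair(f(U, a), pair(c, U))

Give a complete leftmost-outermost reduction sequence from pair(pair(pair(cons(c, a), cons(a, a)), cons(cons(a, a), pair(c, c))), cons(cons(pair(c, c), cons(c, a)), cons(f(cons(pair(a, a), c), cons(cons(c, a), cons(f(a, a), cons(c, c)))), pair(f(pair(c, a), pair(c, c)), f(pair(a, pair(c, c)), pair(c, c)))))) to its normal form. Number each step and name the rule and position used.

pair(pair(pair(cons(c, a), cons(a, a)), cons(cons(a, a), pair(c, c))), cons(cons(pair(c, c), cons(c, a)), cons(pair(a, a), pair(a, a))))

1. pair(pair(pair(cons(c, a), cons(a, a)), cons(cons(a, a), pair(c, c))), cons(cons(pair(c, c), cons(c, a)), cons(f(cons(pair(a, a), c), cons(cons(c, a), cons(f(a, a), cons(c, c)))), pair(f(pair(c, a), pair(c, c)), f(pair(a, pair(c, c)), pair(c, c))))))  →  pair(pair(pair(cons(c, a), cons(a, a)), cons(cons(a, a), pair(c, c))), cons(cons(pair(c, c), cons(c, a)), cons(pair(a, a), pair(f(pair(c, a), pair(c, c)), f(pair(a, pair(c, c)), pair(c, c))))))   [R4 at 2.2.1]
2. pair(pair(pair(cons(c, a), cons(a, a)), cons(cons(a, a), pair(c, c))), cons(cons(pair(c, c), cons(c, a)), cons(pair(a, a), pair(f(pair(c, a), pair(c, c)), f(pair(a, pair(c, c)), pair(c, c))))))  →  pair(pair(pair(cons(c, a), cons(a, a)), cons(cons(a, a), pair(c, c))), cons(cons(pair(c, c), cons(c, a)), cons(pair(a, a), pair(a, f(pair(a, pair(c, c)), pair(c, c))))))   [R1 at 2.2.2.1]
3. pair(pair(pair(cons(c, a), cons(a, a)), cons(cons(a, a), pair(c, c))), cons(cons(pair(c, c), cons(c, a)), cons(pair(a, a), pair(a, f(pair(a, pair(c, c)), pair(c, c))))))  →  pair(pair(pair(cons(c, a), cons(a, a)), cons(cons(a, a), pair(c, c))), cons(cons(pair(c, c), cons(c, a)), cons(pair(a, a), pair(a, a))))   [R1 at 2.2.2.2]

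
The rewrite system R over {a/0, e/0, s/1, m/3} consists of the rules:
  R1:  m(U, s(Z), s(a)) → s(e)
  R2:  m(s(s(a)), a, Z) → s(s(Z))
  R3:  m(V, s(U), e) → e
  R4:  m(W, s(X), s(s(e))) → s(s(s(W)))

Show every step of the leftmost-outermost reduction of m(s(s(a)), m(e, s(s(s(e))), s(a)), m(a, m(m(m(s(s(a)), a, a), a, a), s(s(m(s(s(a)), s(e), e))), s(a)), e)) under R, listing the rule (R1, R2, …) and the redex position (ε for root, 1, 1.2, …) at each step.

1. m(s(s(a)), m(e, s(s(s(e))), s(a)), m(a, m(m(m(s(s(a)), a, a), a, a), s(s(m(s(s(a)), s(e), e))), s(a)), e))  →  m(s(s(a)), s(e), m(a, m(m(m(s(s(a)), a, a), a, a), s(s(m(s(s(a)), s(e), e))), s(a)), e))   [R1 at 2]
2. m(s(s(a)), s(e), m(a, m(m(m(s(s(a)), a, a), a, a), s(s(m(s(s(a)), s(e), e))), s(a)), e))  →  m(s(s(a)), s(e), m(a, s(e), e))   [R1 at 3.2]
3. m(s(s(a)), s(e), m(a, s(e), e))  →  m(s(s(a)), s(e), e)   [R3 at 3]
4. m(s(s(a)), s(e), e)  →  e   [R3 at ε]

e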